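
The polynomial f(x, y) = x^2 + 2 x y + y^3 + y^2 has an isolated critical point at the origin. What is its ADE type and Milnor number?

Type A_2, Milnor number mu = 2.

The Hessian of f at 0 is [[2, 2], [2, 2]] with rank 1, so corank 1. A Groebner basis of the Jacobian ideal J(f) in C{x,y} is {y^2, x + y}; counting standard monomials gives mu = 2. Corank 1: A-series; mu = 2 gives A_2.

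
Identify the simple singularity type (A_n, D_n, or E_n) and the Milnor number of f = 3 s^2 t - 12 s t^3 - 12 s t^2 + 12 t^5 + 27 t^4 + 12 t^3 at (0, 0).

Type D_5, Milnor number mu = 5.

The Hessian of f at 0 is [[0, 0], [0, 0]] with rank 0, so corank 2. A Groebner basis of the Jacobian ideal J(f) in C{s,t} is {s*t^2 - s*t + 2*t^2, -s*t/2 + t^3 + t^2, s^2 - 2*s*t}; counting standard monomials gives mu = 5. Corank 2; j^3 = 3*t*(s - 2*t)^2 has shape L^2 M (L != M), so D-series; mu = 5 gives D_5.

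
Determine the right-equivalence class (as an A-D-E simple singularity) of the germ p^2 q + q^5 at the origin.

D_{6}

The Hessian of f at 0 is [[0, 0], [0, 0]] with rank 0, so corank 2. A Groebner basis of the Jacobian ideal J(f) in C{p,q} is {p^2/5 + q^4, p^3, p*q}; counting standard monomials gives mu = 6. Corank 2; j^3 = p^2*q has shape L^2 M (L != M), so D-series; mu = 6 gives D_6.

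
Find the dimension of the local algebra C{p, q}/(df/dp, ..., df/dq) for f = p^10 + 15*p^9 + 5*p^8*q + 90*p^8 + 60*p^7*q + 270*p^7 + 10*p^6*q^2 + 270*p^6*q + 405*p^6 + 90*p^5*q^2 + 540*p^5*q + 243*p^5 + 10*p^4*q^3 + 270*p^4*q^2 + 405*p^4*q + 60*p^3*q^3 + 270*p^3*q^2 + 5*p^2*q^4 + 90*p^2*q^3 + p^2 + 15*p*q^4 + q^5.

The Hessian of f at 0 is [[2, 0], [0, 0]] with rank 1, so corank 1. A Groebner basis of the Jacobian ideal J(f) in C{p,q} is {q^4, p}; counting standard monomials gives mu = 4. Corank 1: A-series; mu = 4 gives A_4.

4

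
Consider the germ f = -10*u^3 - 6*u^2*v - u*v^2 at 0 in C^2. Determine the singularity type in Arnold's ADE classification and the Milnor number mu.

Type D4, Milnor number mu = 4.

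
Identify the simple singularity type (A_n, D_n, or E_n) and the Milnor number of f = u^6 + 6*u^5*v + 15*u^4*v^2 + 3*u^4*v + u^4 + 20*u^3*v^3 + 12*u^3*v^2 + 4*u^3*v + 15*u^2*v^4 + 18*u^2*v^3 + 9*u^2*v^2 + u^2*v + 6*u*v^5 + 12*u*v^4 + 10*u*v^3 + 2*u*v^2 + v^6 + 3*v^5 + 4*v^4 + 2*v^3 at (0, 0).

Type D4, Milnor number mu = 4.

The Hessian of f at 0 is [[0, 0], [0, 0]] with rank 0, so corank 2. A Groebner basis of the Jacobian ideal J(f) in C{u,v} is {v^3, u^2 + 2*v^2, u*v + v^2}; counting standard monomials gives mu = 4. Corank 2; j^3 = v*(u^2 + 2*u*v + 2*v^2) splits into three distinct lines over C (the quadratic factor has nonzero discriminant), so D_4.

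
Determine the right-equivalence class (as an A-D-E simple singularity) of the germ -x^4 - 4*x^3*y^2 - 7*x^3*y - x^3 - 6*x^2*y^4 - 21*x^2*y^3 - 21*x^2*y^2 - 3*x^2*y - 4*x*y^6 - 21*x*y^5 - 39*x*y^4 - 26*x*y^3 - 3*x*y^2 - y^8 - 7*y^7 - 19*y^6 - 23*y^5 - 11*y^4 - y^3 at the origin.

E_7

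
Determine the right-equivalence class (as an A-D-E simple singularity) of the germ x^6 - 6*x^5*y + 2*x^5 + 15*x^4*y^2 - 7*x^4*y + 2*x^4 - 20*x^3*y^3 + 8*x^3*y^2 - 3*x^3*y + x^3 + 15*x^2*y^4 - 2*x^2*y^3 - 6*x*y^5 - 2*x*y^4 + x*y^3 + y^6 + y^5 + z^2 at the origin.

E_{7}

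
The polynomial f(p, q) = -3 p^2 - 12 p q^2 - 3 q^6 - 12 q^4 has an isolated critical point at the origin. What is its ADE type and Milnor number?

The Hessian of f at 0 has rank 1. Corank 1: A-series; mu = 5 gives A_5.

Type A_{5}, Milnor number mu = 5.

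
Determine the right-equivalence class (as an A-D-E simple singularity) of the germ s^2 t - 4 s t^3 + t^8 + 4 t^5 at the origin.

D_9

The Hessian of f at 0 has rank 0. Corank 2; j^3 = s^2*t has shape L^2 M (L != M), so D-series; mu = 9 gives D_9.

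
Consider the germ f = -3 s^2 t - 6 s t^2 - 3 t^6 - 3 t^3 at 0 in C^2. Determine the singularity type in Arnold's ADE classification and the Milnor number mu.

The Hessian of f at 0 has rank 0. Corank 2; j^3 = -3*t*(s + t)^2 has shape L^2 M (L != M), so D-series; mu = 7 gives D_7.

Type D_{7}, Milnor number mu = 7.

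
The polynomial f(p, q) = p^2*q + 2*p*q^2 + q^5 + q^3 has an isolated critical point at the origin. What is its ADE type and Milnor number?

Type D_{6}, Milnor number mu = 6.

The Hessian of f at 0 has rank 0. Corank 2; j^3 = q*(p + q)^2 has shape L^2 M (L != M), so D-series; mu = 6 gives D_6.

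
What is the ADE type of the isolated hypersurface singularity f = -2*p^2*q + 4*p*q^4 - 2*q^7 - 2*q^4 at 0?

D5

The Hessian of f at 0 has rank 0. Corank 2; j^3 = -2*p^2*q has shape L^2 M (L != M), so D-series; mu = 5 gives D_5.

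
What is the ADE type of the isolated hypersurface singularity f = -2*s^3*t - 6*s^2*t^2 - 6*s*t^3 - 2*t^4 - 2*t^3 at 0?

The Hessian of f at 0 has rank 0. Corank 2; j^3 = -2*t^3 is a perfect cube, so E-series; the 4-jet and mu = 7 give E_7.

E_7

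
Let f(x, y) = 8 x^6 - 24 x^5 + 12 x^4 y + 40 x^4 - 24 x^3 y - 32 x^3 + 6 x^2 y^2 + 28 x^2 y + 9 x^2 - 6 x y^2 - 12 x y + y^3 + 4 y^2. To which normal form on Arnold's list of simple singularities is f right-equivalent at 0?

The Hessian of f at 0 has rank 1. Corank 1: A-series; mu = 2 gives A_2.

A_2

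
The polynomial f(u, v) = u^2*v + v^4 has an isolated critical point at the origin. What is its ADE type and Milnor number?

Type D5, Milnor number mu = 5.

The Hessian of f at 0 has rank 0. Corank 2; j^3 = u^2*v has shape L^2 M (L != M), so D-series; mu = 5 gives D_5.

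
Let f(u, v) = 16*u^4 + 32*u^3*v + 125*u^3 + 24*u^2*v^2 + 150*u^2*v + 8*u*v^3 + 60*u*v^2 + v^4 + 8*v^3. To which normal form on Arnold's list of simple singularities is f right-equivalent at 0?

The Hessian of f at 0 is [[0, 0], [0, 0]] with rank 0, so corank 2. A Groebner basis of the Jacobian ideal J(f) in C{u,v} is {v^4, u*v^2 + 13*v^3/30, u^2 + 4*u*v/5 + 4*v^2/25}; counting standard monomials gives mu = 6. Corank 2; j^3 = (5*u + 2*v)^3 is a perfect cube, so E-series; the 4-jet and mu = 6 give E_6.

E6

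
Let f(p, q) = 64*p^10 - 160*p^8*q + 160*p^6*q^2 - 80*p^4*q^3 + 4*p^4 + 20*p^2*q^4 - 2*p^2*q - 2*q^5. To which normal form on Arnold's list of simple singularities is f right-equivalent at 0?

D_6

The Hessian of f at 0 has rank 0. Corank 2; j^3 = -2*p^2*q has shape L^2 M (L != M), so D-series; mu = 6 gives D_6.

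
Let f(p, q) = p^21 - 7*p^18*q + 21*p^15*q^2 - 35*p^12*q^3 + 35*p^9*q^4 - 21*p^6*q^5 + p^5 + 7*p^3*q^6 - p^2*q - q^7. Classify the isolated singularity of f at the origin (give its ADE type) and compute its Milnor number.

The Hessian of f at 0 has rank 0. Corank 2; j^3 = -p^2*q has shape L^2 M (L != M), so D-series; mu = 8 gives D_8.

Type D8, Milnor number mu = 8.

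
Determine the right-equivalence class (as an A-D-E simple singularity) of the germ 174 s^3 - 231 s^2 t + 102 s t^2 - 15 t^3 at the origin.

D4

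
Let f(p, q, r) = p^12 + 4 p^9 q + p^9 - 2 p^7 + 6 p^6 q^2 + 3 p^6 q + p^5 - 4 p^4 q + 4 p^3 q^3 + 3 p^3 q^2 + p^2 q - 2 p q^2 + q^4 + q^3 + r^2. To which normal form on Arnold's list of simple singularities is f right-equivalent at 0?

D5

The Hessian of f at 0 has rank 1. Corank 2; j^3 = q*(p - q)^2 has shape L^2 M (L != M), so D-series; mu = 5 gives D_5.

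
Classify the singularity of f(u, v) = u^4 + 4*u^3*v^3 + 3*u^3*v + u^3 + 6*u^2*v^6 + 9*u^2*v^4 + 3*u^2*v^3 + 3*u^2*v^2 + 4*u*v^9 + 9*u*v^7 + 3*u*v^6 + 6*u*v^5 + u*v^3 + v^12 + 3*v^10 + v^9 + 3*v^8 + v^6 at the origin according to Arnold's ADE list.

The Hessian of f at 0 has rank 0. Corank 2; j^3 = u^3 is a perfect cube, so E-series; the 4-jet and mu = 7 give E_7.

E7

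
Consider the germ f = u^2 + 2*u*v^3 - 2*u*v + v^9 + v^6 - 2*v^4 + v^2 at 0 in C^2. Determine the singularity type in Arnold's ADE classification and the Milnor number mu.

Type A_{8}, Milnor number mu = 8.

The Hessian of f at 0 has rank 1. Corank 1: A-series; mu = 8 gives A_8.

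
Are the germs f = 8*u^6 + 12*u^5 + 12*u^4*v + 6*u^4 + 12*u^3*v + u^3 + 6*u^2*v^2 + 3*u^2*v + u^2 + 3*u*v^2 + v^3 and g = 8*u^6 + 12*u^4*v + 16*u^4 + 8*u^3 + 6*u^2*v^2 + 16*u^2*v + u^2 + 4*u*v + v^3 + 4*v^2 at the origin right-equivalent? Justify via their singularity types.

Yes.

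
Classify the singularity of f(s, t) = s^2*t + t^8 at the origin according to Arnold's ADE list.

D_9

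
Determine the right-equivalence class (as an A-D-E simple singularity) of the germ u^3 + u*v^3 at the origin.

E7

The Hessian of f at 0 is [[0, 0], [0, 0]] with rank 0, so corank 2. A Groebner basis of the Jacobian ideal J(f) in C{u,v} is {u^3, u*v^2, 3*u^2 + v^3}; counting standard monomials gives mu = 7. Corank 2; j^3 = u^3 is a perfect cube, so E-series; the 4-jet and mu = 7 give E_7.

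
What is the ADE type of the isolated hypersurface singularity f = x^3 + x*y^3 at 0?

E_{7}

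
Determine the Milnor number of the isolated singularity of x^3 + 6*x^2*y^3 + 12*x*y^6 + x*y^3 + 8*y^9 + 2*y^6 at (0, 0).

The Hessian of f at 0 has rank 0. Corank 2; j^3 = x^3 is a perfect cube, so E-series; the 4-jet and mu = 7 give E_7.

7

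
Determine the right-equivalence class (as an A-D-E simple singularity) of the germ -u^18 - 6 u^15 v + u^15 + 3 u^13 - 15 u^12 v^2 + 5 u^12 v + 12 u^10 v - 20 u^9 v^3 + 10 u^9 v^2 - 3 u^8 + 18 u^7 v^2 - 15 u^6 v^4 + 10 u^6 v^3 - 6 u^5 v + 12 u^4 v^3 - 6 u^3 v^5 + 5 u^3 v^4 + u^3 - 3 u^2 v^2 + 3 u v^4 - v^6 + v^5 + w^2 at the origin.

E_8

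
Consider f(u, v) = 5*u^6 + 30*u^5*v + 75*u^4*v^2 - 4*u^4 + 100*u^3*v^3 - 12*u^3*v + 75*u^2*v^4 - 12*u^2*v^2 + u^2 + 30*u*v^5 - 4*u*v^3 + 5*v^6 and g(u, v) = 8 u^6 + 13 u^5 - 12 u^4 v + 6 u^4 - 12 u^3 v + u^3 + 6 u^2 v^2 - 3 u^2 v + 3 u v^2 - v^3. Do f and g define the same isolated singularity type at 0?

No.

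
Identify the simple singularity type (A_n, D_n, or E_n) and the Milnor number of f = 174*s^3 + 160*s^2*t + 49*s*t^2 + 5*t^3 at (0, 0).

Type D_{4}, Milnor number mu = 4.

The Hessian of f at 0 has rank 0. Corank 2; j^3 = (3*s + t)*(58*s^2 + 34*s*t + 5*t^2) splits into three distinct lines over C (the quadratic factor has nonzero discriminant), so D_4.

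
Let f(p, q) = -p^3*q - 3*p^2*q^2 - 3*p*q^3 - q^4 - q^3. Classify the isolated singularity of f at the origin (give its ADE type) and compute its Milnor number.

Type E_7, Milnor number mu = 7.

The Hessian of f at 0 has rank 0. Corank 2; j^3 = -q^3 is a perfect cube, so E-series; the 4-jet and mu = 7 give E_7.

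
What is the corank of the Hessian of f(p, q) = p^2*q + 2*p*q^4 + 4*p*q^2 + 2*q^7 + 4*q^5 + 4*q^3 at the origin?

2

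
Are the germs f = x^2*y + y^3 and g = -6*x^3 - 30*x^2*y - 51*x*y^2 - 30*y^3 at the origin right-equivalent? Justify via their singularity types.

The Hessian of f at 0 is [[0, 0], [0, 0]] with rank 0, so corank 2. A Groebner basis of the Jacobian ideal J(f) in C{x,y} is {y^3, x^2 + 3*y^2, x*y}; counting standard monomials gives mu = 4. Corank 2; j^3 = y*(x^2 + y^2) splits into three distinct lines over C (the quadratic factor has nonzero discriminant), so D_4. The Hessian of g at 0 is [[0, 0], [0, 0]] with rank 0, so corank 2. A Groebner basis of the Jacobian ideal J(g) in C{x,y} is {y^3, x^2 - 11*y^2/2, x*y + 5*y^2/2}; counting standard monomials gives mu = 4. Corank 2; j^3 = -3*(x + 2*y)*(2*x^2 + 6*x*y + 5*y^2) splits into three distinct lines over C (the quadratic factor has nonzero discriminant), so D_4. Both have type D_4, hence right-equivalent.

Yes.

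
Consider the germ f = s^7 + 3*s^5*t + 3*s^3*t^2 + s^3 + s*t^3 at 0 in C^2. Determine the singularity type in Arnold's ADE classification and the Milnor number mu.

The Hessian of f at 0 is [[0, 0], [0, 0]] with rank 0, so corank 2. A Groebner basis of the Jacobian ideal J(f) in C{s,t} is {s^3, s*t^2, 3*s^2 + t^3}; counting standard monomials gives mu = 7. Corank 2; j^3 = s^3 is a perfect cube, so E-series; the 4-jet and mu = 7 give E_7.

Type E_7, Milnor number mu = 7.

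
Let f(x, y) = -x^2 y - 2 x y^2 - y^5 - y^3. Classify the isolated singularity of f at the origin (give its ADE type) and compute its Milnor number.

The Hessian of f at 0 has rank 0. Corank 2; j^3 = -y*(x + y)^2 has shape L^2 M (L != M), so D-series; mu = 6 gives D_6.

Type D6, Milnor number mu = 6.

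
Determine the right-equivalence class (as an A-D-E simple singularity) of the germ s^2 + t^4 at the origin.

The Hessian of f at 0 is [[2, 0], [0, 0]] with rank 1, so corank 1. A Groebner basis of the Jacobian ideal J(f) in C{s,t} is {t^3, s}; counting standard monomials gives mu = 3. Corank 1: A-series; mu = 3 gives A_3.

A_3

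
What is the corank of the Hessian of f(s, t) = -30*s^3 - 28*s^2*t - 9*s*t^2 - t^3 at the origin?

2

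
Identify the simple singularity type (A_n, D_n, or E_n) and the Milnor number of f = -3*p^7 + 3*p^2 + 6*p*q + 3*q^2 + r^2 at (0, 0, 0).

The Hessian of f at 0 has rank 2. Corank 1: A-series; mu = 6 gives A_6.

Type A_6, Milnor number mu = 6.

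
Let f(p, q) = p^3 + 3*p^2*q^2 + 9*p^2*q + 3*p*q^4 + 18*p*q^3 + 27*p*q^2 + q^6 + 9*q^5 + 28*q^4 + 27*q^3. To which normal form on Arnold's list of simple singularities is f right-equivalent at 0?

E_6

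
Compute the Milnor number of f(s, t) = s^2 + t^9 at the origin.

The Hessian of f at 0 is [[2, 0], [0, 0]] with rank 1, so corank 1. A Groebner basis of the Jacobian ideal J(f) in C{s,t} is {t^8, s}; counting standard monomials gives mu = 8. Corank 1: A-series; mu = 8 gives A_8.

8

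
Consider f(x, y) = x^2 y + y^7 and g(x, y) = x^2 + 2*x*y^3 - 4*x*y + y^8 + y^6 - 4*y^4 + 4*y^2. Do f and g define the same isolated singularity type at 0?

No.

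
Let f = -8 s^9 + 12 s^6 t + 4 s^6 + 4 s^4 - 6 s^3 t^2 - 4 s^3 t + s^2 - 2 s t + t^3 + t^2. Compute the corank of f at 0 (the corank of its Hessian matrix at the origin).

1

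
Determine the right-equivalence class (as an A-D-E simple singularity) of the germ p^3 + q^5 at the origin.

E_{8}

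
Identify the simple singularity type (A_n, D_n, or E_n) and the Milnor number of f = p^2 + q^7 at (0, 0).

Type A_{6}, Milnor number mu = 6.

The Hessian of f at 0 is [[2, 0], [0, 0]] with rank 1, so corank 1. A Groebner basis of the Jacobian ideal J(f) in C{p,q} is {q^6, p}; counting standard monomials gives mu = 6. Corank 1: A-series; mu = 6 gives A_6.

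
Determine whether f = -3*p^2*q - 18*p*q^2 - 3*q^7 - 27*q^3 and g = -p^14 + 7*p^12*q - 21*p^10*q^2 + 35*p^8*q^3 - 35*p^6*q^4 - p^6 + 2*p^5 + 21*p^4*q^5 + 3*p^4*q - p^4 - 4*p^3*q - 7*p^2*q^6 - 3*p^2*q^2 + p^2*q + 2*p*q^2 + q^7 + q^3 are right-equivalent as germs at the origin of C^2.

Yes.

The Hessian of f at 0 has rank 0. Corank 2; j^3 = -3*q*(p + 3*q)^2 has shape L^2 M (L != M), so D-series; mu = 8 gives D_8. The Hessian of g at 0 has rank 0. Corank 2; j^3 = q*(p + q)^2 has shape L^2 M (L != M), so D-series; mu = 8 gives D_8. Both have type D_8, hence right-equivalent.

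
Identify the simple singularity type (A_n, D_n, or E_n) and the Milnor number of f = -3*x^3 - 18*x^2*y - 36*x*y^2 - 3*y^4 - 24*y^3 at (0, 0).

The Hessian of f at 0 is [[0, 0], [0, 0]] with rank 0, so corank 2. A Groebner basis of the Jacobian ideal J(f) in C{x,y} is {y^3, x^2 + 4*x*y + 4*y^2}; counting standard monomials gives mu = 6. Corank 2; j^3 = -3*(x + 2*y)^3 is a perfect cube, so E-series; the 4-jet and mu = 6 give E_6.

Type E_6, Milnor number mu = 6.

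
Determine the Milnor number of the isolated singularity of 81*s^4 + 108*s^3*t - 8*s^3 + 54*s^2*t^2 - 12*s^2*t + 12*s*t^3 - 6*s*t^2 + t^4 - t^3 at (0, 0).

6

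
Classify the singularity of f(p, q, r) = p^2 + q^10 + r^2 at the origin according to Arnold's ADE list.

A9

The Hessian of f at 0 has rank 2. Corank 1: A-series; mu = 9 gives A_9.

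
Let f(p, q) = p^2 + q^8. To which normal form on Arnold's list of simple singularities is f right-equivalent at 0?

The Hessian of f at 0 has rank 1. Corank 1: A-series; mu = 7 gives A_7.

A7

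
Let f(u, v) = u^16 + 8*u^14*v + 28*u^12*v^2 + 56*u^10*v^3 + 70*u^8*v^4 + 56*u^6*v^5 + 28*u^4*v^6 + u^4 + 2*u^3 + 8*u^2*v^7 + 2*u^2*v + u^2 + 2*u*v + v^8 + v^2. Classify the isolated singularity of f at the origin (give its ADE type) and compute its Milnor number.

Type A_7, Milnor number mu = 7.

The Hessian of f at 0 has rank 1. Corank 1: A-series; mu = 7 gives A_7.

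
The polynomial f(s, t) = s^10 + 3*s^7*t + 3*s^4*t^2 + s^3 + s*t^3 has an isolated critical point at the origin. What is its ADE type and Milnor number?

The Hessian of f at 0 is [[0, 0], [0, 0]] with rank 0, so corank 2. A Groebner basis of the Jacobian ideal J(f) in C{s,t} is {s^3, s*t^2, 3*s^2 + t^3}; counting standard monomials gives mu = 7. Corank 2; j^3 = s^3 is a perfect cube, so E-series; the 4-jet and mu = 7 give E_7.

Type E_{7}, Milnor number mu = 7.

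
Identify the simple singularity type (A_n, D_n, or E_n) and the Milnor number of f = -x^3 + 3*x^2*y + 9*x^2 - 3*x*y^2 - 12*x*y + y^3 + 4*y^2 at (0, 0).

Type A_2, Milnor number mu = 2.

The Hessian of f at 0 has rank 1. Corank 1: A-series; mu = 2 gives A_2.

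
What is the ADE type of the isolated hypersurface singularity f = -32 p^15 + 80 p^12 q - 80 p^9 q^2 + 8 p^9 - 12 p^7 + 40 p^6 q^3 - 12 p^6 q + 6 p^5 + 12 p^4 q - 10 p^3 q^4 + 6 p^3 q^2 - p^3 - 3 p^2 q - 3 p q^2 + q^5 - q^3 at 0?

The Hessian of f at 0 is [[0, 0], [0, 0]] with rank 0, so corank 2. A Groebner basis of the Jacobian ideal J(f) in C{p,q} is {p^2/4 + p*q^3 + p*q/2 + q^2/4, q^4, p^3 - 3*p*q^2 - 2*q^3, p^2*q + 2*p*q^2 + q^3}; counting standard monomials gives mu = 8. Corank 2; j^3 = -(p + q)^3 is a perfect cube, so E-series; the 5-jet and mu = 8 give E_8.

E8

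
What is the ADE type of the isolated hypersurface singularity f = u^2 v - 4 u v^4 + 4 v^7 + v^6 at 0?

D_{7}

The Hessian of f at 0 is [[0, 0], [0, 0]] with rank 0, so corank 2. A Groebner basis of the Jacobian ideal J(f) in C{u,v} is {-u*v/2 + v^4, u^3, u^2*v, u^2/3 + u*v^2}; counting standard monomials gives mu = 7. Corank 2; j^3 = u^2*v has shape L^2 M (L != M), so D-series; mu = 7 gives D_7.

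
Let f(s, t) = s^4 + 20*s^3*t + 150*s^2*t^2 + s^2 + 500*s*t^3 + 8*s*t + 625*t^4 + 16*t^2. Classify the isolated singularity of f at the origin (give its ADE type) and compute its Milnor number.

Type A_{3}, Milnor number mu = 3.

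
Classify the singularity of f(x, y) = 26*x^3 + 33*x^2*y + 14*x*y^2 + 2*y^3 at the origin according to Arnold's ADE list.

D4

The Hessian of f at 0 is [[0, 0], [0, 0]] with rank 0, so corank 2. A Groebner basis of the Jacobian ideal J(f) in C{x,y} is {y^3, x^2 - 2*y^2/3, x*y + y^2}; counting standard monomials gives mu = 4. Corank 2; j^3 = (2*x + y)*(13*x^2 + 10*x*y + 2*y^2) splits into three distinct lines over C (the quadratic factor has nonzero discriminant), so D_4.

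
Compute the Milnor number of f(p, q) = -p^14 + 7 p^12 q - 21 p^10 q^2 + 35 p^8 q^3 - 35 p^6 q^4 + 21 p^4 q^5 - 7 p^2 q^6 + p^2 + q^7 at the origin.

The Hessian of f at 0 has rank 1. Corank 1: A-series; mu = 6 gives A_6.

6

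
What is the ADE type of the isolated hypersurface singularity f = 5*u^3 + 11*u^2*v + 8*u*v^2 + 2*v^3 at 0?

D_4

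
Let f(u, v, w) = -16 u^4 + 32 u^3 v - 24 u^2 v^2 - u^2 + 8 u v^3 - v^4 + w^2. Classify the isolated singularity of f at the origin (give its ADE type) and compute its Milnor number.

Type A_3, Milnor number mu = 3.

The Hessian of f at 0 is [[-2, 0, 0], [0, 0, 0], [0, 0, 2]] with rank 2, so corank 1. A Groebner basis of the Jacobian ideal J(f) in C{u,v,w} is {v^3, u, w}; counting standard monomials gives mu = 3. Corank 1: A-series; mu = 3 gives A_3.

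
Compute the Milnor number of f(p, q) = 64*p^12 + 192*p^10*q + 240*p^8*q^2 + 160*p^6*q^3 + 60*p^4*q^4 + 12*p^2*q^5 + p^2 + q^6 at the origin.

5

The Hessian of f at 0 is [[2, 0], [0, 0]] with rank 1, so corank 1. A Groebner basis of the Jacobian ideal J(f) in C{p,q} is {q^5, p}; counting standard monomials gives mu = 5. Corank 1: A-series; mu = 5 gives A_5.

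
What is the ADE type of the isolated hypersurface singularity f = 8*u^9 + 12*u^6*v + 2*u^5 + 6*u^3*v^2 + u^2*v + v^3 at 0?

The Hessian of f at 0 is [[0, 0], [0, 0]] with rank 0, so corank 2. A Groebner basis of the Jacobian ideal J(f) in C{u,v} is {v^3, u^2 + 3*v^2, u*v}; counting standard monomials gives mu = 4. Corank 2; j^3 = v*(u^2 + v^2) splits into three distinct lines over C (the quadratic factor has nonzero discriminant), so D_4.

D_{4}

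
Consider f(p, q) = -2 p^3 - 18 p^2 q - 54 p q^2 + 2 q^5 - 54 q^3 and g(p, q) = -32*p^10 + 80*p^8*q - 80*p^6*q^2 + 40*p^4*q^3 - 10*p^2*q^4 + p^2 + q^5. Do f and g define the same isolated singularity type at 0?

The Hessian of f at 0 has rank 0. Corank 2; j^3 = -2*(p + 3*q)^3 is a perfect cube, so E-series; the 5-jet and mu = 8 give E_8. The Hessian of g at 0 has rank 1. Corank 1: A-series; mu = 4 gives A_4. f is E_8 but g is A_4, hence not right-equivalent.

No.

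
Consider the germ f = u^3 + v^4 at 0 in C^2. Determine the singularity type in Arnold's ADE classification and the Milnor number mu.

Type E6, Milnor number mu = 6.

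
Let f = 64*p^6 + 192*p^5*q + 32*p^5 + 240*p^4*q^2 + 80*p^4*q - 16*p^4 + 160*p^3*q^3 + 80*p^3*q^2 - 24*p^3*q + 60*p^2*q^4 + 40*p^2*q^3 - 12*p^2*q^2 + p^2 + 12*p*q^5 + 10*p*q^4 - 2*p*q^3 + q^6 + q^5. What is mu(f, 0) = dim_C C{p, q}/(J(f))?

The Hessian of f at 0 is [[2, 0], [0, 0]] with rank 1, so corank 1. A Groebner basis of the Jacobian ideal J(f) in C{p,q} is {-p + q^3, p^2, p*q}; counting standard monomials gives mu = 4. Corank 1: A-series; mu = 4 gives A_4.

4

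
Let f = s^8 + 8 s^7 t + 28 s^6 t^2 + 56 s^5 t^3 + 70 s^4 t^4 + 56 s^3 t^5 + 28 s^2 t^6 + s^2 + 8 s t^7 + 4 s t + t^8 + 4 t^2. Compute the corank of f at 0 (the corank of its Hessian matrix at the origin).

1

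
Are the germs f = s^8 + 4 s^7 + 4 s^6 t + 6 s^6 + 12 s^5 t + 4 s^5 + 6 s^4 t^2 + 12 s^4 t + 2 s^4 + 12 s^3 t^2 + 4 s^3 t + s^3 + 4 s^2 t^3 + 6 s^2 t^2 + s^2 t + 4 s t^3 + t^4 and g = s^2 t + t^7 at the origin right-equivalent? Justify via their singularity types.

The Hessian of f at 0 has rank 0. Corank 2; j^3 = s^2*(s + t) has shape L^2 M (L != M), so D-series; mu = 5 gives D_5. The Hessian of g at 0 has rank 0. Corank 2; j^3 = s^2*t has shape L^2 M (L != M), so D-series; mu = 8 gives D_8. f is D_5 but g is D_8, hence not right-equivalent.

No.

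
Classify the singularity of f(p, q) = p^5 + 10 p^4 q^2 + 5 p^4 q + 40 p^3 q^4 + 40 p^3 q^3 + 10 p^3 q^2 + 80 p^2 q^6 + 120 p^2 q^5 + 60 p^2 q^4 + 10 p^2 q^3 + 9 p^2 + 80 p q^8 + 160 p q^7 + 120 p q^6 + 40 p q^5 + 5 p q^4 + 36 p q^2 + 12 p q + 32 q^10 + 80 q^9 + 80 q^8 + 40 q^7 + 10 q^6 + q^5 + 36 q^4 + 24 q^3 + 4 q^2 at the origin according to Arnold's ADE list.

A_{4}

The Hessian of f at 0 has rank 1. Corank 1: A-series; mu = 4 gives A_4.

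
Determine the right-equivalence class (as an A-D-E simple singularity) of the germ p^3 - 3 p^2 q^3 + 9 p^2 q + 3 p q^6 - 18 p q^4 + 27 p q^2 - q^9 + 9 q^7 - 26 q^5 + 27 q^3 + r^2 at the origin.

E_8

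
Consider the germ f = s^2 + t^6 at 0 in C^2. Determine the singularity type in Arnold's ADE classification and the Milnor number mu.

Type A_{5}, Milnor number mu = 5.

The Hessian of f at 0 is [[2, 0], [0, 0]] with rank 1, so corank 1. A Groebner basis of the Jacobian ideal J(f) in C{s,t} is {t^5, s}; counting standard monomials gives mu = 5. Corank 1: A-series; mu = 5 gives A_5.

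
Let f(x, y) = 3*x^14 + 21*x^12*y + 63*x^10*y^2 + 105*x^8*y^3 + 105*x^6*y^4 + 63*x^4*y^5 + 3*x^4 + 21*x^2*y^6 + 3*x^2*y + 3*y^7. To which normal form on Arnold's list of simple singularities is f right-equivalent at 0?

D8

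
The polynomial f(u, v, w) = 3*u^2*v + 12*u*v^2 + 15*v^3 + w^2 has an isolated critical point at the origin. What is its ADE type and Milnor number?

Type D4, Milnor number mu = 4.

The Hessian of f at 0 has rank 1. Corank 2; j^3 = 3*v*(u^2 + 4*u*v + 5*v^2) splits into three distinct lines over C (the quadratic factor has nonzero discriminant), so D_4.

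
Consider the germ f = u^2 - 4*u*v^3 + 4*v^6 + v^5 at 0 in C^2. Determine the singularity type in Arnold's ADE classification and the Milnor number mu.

The Hessian of f at 0 is [[2, 0], [0, 0]] with rank 1, so corank 1. A Groebner basis of the Jacobian ideal J(f) in C{u,v} is {-u/2 + v^3, u^2, u*v}; counting standard monomials gives mu = 4. Corank 1: A-series; mu = 4 gives A_4.

Type A4, Milnor number mu = 4.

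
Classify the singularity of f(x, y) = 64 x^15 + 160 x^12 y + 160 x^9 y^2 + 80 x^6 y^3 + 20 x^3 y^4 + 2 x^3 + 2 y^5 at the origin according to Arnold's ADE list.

The Hessian of f at 0 is [[0, 0], [0, 0]] with rank 0, so corank 2. A Groebner basis of the Jacobian ideal J(f) in C{x,y} is {y^4, x^2}; counting standard monomials gives mu = 8. Corank 2; j^3 = 2*x^3 is a perfect cube, so E-series; the 5-jet and mu = 8 give E_8.

E8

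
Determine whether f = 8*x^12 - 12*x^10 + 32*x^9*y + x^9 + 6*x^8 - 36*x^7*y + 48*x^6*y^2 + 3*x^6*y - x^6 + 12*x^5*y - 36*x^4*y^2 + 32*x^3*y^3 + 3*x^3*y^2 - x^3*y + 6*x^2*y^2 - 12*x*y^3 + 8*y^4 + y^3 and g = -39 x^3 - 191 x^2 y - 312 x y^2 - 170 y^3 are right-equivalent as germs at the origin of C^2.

No.

The Hessian of f at 0 has rank 0. Corank 2; j^3 = y^3 is a perfect cube, so E-series; the 4-jet and mu = 7 give E_7. The Hessian of g at 0 has rank 0. Corank 2; j^3 = -(3*x + 5*y)*(13*x^2 + 42*x*y + 34*y^2) splits into three distinct lines over C (the quadratic factor has nonzero discriminant), so D_4. f is E_7 but g is D_4, hence not right-equivalent.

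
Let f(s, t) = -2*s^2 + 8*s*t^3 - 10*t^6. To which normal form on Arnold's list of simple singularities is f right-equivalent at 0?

A_{5}

The Hessian of f at 0 is [[-4, 0], [0, 0]] with rank 1, so corank 1. A Groebner basis of the Jacobian ideal J(f) in C{s,t} is {s*t^2, -s/2 + t^3, s^2}; counting standard monomials gives mu = 5. Corank 1: A-series; mu = 5 gives A_5.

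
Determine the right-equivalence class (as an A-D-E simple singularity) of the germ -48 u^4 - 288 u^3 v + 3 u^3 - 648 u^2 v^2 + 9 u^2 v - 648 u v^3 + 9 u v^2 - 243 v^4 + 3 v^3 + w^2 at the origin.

E_{6}

The Hessian of f at 0 has rank 1. Corank 2; j^3 = 3*(u + v)^3 is a perfect cube, so E-series; the 4-jet and mu = 6 give E_6.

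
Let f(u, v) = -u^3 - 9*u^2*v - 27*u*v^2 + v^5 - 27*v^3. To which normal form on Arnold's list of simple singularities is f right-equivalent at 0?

E_8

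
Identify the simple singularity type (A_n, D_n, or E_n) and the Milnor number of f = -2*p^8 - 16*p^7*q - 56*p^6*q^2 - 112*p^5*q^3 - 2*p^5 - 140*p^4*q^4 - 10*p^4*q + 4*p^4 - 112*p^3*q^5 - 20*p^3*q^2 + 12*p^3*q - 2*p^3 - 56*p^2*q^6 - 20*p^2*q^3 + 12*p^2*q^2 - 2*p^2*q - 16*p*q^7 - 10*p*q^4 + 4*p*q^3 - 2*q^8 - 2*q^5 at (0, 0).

Type D9, Milnor number mu = 9.

The Hessian of f at 0 has rank 0. Corank 2; j^3 = -2*p^2*(p + q) has shape L^2 M (L != M), so D-series; mu = 9 gives D_9.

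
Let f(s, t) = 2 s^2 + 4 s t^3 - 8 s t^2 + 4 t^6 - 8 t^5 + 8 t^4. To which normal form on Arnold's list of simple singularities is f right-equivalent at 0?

A_{5}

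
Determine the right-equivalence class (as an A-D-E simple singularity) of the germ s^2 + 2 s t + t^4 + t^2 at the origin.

A_3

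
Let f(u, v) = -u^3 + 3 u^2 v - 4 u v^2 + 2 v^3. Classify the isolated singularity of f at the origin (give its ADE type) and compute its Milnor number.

Type D_{4}, Milnor number mu = 4.

The Hessian of f at 0 has rank 0. Corank 2; j^3 = -(u - v)*(u^2 - 2*u*v + 2*v^2) splits into three distinct lines over C (the quadratic factor has nonzero discriminant), so D_4.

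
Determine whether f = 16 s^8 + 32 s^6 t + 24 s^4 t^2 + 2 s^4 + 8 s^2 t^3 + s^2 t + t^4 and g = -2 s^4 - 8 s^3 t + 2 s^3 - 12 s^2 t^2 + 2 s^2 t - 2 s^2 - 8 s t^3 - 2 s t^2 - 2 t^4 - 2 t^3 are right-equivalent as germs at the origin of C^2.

The Hessian of f at 0 has rank 0. Corank 2; j^3 = s^2*t has shape L^2 M (L != M), so D-series; mu = 5 gives D_5. The Hessian of g at 0 has rank 1. Corank 1: A-series; mu = 2 gives A_2. f is D_5 but g is A_2, hence not right-equivalent.

No.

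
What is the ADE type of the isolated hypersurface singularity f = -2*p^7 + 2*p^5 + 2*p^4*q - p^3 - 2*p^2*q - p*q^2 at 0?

The Hessian of f at 0 has rank 0. Corank 2; j^3 = -p*(p + q)^2 has shape L^2 M (L != M), so D-series; mu = 8 gives D_8.

D8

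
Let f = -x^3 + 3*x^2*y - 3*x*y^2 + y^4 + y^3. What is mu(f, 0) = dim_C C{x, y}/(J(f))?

6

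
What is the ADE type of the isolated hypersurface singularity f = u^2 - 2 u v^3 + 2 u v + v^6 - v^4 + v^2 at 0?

The Hessian of f at 0 has rank 1. Corank 1: A-series; mu = 3 gives A_3.

A3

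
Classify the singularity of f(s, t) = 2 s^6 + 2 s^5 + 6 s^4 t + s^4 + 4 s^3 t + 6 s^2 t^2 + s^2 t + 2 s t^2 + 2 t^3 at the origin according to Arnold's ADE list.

The Hessian of f at 0 is [[0, 0], [0, 0]] with rank 0, so corank 2. A Groebner basis of the Jacobian ideal J(f) in C{s,t} is {t^3, s^2 + 2*t^2, s*t + t^2}; counting standard monomials gives mu = 4. Corank 2; j^3 = t*(s^2 + 2*s*t + 2*t^2) splits into three distinct lines over C (the quadratic factor has nonzero discriminant), so D_4.

D4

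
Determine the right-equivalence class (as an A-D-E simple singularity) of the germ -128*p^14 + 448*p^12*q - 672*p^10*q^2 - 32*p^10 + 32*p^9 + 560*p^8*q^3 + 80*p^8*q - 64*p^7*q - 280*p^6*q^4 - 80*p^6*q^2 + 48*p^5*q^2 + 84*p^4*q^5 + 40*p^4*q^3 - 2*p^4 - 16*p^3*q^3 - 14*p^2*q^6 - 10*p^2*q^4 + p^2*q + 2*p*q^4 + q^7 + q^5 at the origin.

D_{6}

The Hessian of f at 0 has rank 0. Corank 2; j^3 = p^2*q has shape L^2 M (L != M), so D-series; mu = 6 gives D_6.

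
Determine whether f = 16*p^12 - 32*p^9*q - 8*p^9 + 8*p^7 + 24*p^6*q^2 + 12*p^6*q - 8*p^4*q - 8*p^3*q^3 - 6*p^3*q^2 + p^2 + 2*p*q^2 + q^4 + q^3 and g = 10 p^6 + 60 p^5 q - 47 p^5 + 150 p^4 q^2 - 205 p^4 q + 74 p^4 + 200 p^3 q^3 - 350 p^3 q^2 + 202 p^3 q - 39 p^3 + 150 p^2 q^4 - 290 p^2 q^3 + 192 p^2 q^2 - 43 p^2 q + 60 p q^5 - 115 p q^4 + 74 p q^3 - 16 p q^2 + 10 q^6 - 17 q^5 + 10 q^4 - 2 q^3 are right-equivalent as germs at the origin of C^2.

The Hessian of f at 0 is [[2, 0], [0, 0]] with rank 1, so corank 1. A Groebner basis of the Jacobian ideal J(f) in C{p,q} is {q^2, p}; counting standard monomials gives mu = 2. Corank 1: A-series; mu = 2 gives A_2. The Hessian of g at 0 is [[0, 0], [0, 0]] with rank 0, so corank 2. A Groebner basis of the Jacobian ideal J(g) in C{p,q} is {q^3, p^2 - 2*q^2/23, p*q + 7*q^2/23}; counting standard monomials gives mu = 4. Corank 2; j^3 = -(3*p + q)*(13*p^2 + 10*p*q + 2*q^2) splits into three distinct lines over C (the quadratic factor has nonzero discriminant), so D_4. f is A_2 but g is D_4, hence not right-equivalent.

No.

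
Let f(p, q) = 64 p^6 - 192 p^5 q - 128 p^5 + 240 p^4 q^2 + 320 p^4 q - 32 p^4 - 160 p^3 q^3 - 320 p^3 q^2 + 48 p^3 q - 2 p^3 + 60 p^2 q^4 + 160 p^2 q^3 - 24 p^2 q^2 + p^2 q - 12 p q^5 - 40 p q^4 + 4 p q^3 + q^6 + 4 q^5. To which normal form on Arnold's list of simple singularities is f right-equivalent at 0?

D_{7}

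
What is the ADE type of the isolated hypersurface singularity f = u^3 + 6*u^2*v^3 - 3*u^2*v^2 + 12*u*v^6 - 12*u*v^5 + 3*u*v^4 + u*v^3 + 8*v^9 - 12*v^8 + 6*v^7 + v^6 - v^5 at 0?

E_{7}

The Hessian of f at 0 has rank 0. Corank 2; j^3 = u^3 is a perfect cube, so E-series; the 4-jet and mu = 7 give E_7.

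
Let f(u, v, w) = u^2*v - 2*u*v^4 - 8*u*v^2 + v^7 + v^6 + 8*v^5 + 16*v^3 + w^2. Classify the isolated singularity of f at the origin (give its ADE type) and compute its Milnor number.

Type D_{7}, Milnor number mu = 7.

The Hessian of f at 0 has rank 1. Corank 2; j^3 = v*(u - 4*v)^2 has shape L^2 M (L != M), so D-series; mu = 7 gives D_7.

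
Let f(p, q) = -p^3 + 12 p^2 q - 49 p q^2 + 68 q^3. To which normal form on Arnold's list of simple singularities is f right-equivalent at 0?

D_{4}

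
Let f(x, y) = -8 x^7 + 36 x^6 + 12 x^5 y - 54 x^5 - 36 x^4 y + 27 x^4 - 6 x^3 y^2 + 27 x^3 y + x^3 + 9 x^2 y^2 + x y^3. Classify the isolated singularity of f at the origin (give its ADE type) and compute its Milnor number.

Type E_{7}, Milnor number mu = 7.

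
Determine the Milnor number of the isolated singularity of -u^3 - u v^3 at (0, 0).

The Hessian of f at 0 has rank 0. Corank 2; j^3 = -u^3 is a perfect cube, so E-series; the 4-jet and mu = 7 give E_7.

7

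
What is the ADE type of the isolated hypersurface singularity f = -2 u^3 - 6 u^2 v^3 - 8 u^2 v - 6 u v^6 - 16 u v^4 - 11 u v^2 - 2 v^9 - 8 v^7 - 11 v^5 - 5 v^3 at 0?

D_{4}

The Hessian of f at 0 has rank 0. Corank 2; j^3 = -(u + v)*(2*u^2 + 6*u*v + 5*v^2) splits into three distinct lines over C (the quadratic factor has nonzero discriminant), so D_4.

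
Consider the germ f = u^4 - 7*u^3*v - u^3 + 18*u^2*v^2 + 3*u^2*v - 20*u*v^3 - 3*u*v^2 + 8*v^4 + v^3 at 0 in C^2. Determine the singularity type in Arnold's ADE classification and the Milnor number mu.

Type E_{7}, Milnor number mu = 7.

The Hessian of f at 0 has rank 0. Corank 2; j^3 = -(u - v)^3 is a perfect cube, so E-series; the 4-jet and mu = 7 give E_7.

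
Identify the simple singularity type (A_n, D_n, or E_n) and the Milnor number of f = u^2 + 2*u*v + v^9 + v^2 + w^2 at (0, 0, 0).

Type A_8, Milnor number mu = 8.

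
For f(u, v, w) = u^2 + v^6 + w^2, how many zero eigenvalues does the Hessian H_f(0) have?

Hessian at 0 has rank 2.

1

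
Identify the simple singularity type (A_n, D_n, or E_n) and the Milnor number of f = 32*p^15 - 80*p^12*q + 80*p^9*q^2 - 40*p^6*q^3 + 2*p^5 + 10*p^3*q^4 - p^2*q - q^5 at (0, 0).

Type D_6, Milnor number mu = 6.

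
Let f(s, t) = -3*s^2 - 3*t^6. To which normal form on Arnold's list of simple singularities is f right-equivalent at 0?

The Hessian of f at 0 has rank 1. Corank 1: A-series; mu = 5 gives A_5.

A5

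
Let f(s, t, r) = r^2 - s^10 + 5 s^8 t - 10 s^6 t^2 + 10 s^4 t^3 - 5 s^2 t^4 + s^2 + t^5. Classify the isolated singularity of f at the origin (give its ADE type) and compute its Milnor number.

Type A4, Milnor number mu = 4.

The Hessian of f at 0 has rank 2. Corank 1: A-series; mu = 4 gives A_4.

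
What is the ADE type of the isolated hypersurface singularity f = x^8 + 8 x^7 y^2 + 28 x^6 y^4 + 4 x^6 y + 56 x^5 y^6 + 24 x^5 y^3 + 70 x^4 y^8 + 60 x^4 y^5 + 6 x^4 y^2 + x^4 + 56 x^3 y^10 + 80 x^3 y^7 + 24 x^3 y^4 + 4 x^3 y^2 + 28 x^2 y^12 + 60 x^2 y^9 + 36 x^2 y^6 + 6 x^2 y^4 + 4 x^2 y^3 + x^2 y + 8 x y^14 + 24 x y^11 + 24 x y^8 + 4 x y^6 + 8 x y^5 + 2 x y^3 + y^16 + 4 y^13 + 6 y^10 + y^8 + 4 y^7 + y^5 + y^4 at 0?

D5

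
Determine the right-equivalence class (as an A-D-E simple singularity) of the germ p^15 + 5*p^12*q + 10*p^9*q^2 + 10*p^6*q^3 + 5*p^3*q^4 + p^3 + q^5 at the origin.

The Hessian of f at 0 has rank 0. Corank 2; j^3 = p^3 is a perfect cube, so E-series; the 5-jet and mu = 8 give E_8.

E8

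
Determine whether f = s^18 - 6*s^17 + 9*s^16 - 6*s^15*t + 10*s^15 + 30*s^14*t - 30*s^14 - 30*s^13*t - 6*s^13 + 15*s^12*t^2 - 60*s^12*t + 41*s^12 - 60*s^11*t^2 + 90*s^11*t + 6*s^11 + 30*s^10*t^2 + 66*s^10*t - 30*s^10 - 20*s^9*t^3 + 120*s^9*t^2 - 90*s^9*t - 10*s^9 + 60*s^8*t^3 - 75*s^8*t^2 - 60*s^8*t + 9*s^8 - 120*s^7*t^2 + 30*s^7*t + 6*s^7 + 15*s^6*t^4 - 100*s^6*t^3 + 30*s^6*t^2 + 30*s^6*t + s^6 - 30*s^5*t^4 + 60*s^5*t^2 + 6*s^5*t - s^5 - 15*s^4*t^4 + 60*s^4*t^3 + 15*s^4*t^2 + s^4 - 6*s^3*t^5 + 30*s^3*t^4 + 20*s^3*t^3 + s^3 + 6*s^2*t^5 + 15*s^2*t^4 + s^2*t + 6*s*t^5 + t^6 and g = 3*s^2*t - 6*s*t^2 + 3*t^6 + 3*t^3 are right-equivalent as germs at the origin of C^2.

Yes.

The Hessian of f at 0 is [[0, 0], [0, 0]] with rank 0, so corank 2. A Groebner basis of the Jacobian ideal J(f) in C{s,t} is {-s*t/6 + t^5, s*t^2, s^2 + s*t}; counting standard monomials gives mu = 7. Corank 2; j^3 = s^2*(s + t) has shape L^2 M (L != M), so D-series; mu = 7 gives D_7. The Hessian of g at 0 is [[0, 0], [0, 0]] with rank 0, so corank 2. A Groebner basis of the Jacobian ideal J(g) in C{s,t} is {s^2/6 + t^5 - t^2/6, s^3 - t^3, s*t - t^2}; counting standard monomials gives mu = 7. Corank 2; j^3 = 3*t*(s - t)^2 has shape L^2 M (L != M), so D-series; mu = 7 gives D_7. Both have type D_7, hence right-equivalent.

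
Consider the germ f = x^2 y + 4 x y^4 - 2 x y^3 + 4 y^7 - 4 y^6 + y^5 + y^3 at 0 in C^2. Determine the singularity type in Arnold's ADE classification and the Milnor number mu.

Type D_4, Milnor number mu = 4.

The Hessian of f at 0 is [[0, 0], [0, 0]] with rank 0, so corank 2. A Groebner basis of the Jacobian ideal J(f) in C{x,y} is {y^3, x^2 + 3*y^2, x*y}; counting standard monomials gives mu = 4. Corank 2; j^3 = y*(x^2 + y^2) splits into three distinct lines over C (the quadratic factor has nonzero discriminant), so D_4.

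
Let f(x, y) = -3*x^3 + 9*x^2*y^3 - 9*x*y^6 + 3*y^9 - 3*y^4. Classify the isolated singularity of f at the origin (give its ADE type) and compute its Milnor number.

Type E_6, Milnor number mu = 6.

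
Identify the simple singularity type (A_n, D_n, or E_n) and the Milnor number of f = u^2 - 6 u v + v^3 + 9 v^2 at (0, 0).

Type A_2, Milnor number mu = 2.

The Hessian of f at 0 has rank 1. Corank 1: A-series; mu = 2 gives A_2.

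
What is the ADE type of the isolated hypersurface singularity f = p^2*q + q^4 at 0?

The Hessian of f at 0 is [[0, 0], [0, 0]] with rank 0, so corank 2. A Groebner basis of the Jacobian ideal J(f) in C{p,q} is {p^3, p^2/4 + q^3, p*q}; counting standard monomials gives mu = 5. Corank 2; j^3 = p^2*q has shape L^2 M (L != M), so D-series; mu = 5 gives D_5.

D5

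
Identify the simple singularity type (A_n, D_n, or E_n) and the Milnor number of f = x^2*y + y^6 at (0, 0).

The Hessian of f at 0 has rank 0. Corank 2; j^3 = x^2*y has shape L^2 M (L != M), so D-series; mu = 7 gives D_7.

Type D_{7}, Milnor number mu = 7.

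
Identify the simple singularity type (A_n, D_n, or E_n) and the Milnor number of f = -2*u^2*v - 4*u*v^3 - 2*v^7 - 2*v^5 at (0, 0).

The Hessian of f at 0 has rank 0. Corank 2; j^3 = -2*u^2*v has shape L^2 M (L != M), so D-series; mu = 8 gives D_8.

Type D8, Milnor number mu = 8.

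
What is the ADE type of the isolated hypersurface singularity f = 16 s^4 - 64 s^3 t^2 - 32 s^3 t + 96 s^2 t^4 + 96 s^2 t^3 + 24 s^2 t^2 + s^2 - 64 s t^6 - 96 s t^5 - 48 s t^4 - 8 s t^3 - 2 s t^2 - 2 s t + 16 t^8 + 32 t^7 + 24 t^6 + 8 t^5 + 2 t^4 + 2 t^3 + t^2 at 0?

A3

The Hessian of f at 0 is [[2, -2], [-2, 2]] with rank 1, so corank 1. A Groebner basis of the Jacobian ideal J(f) in C{s,t} is {s^2 - s + t, s*t - s + t, -s + t^2 + t}; counting standard monomials gives mu = 3. Corank 1: A-series; mu = 3 gives A_3.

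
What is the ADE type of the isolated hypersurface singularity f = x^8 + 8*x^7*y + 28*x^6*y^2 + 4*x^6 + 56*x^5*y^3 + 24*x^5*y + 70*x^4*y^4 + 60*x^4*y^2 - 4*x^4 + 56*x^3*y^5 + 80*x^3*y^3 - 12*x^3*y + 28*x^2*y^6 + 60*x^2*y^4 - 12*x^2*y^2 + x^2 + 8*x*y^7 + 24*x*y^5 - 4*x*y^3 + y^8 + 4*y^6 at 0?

A_7

The Hessian of f at 0 has rank 1. Corank 1: A-series; mu = 7 gives A_7.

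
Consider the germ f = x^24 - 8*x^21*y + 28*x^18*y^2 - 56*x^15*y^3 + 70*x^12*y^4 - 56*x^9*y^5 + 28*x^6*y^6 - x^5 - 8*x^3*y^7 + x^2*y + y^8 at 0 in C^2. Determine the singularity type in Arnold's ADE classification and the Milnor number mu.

The Hessian of f at 0 is [[0, 0], [0, 0]] with rank 0, so corank 2. A Groebner basis of the Jacobian ideal J(f) in C{x,y} is {x^2/8 + y^7, x^3, x*y}; counting standard monomials gives mu = 9. Corank 2; j^3 = x^2*y has shape L^2 M (L != M), so D-series; mu = 9 gives D_9.

Type D_{9}, Milnor number mu = 9.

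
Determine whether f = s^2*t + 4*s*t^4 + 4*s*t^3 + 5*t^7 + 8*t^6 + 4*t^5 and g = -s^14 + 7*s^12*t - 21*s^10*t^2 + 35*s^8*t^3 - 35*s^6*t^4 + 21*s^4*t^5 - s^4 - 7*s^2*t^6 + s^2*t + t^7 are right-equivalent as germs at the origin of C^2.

The Hessian of f at 0 is [[0, 0], [0, 0]] with rank 0, so corank 2. A Groebner basis of the Jacobian ideal J(f) in C{s,t} is {-2*s^2/3 + s*t^3 - 11*s*t^2/3 + 7*s*t/3 + 14*t^3/3, s*t/2 + t^4 + t^3, s^3 - 8*s^2/3 - 32*s*t^2/3 + 16*s*t/3 + 32*t^3/3, s^2*t + 8*s^2/3 + 38*s*t^2/3 - 22*s*t/3 - 44*t^3/3}; counting standard monomials gives mu = 8. Corank 2; j^3 = s^2*t has shape L^2 M (L != M), so D-series; mu = 8 gives D_8. The Hessian of g at 0 is [[0, 0], [0, 0]] with rank 0, so corank 2. A Groebner basis of the Jacobian ideal J(g) in C{s,t} is {s^2/7 + t^6, s^3, s*t}; counting standard monomials gives mu = 8. Corank 2; j^3 = s^2*t has shape L^2 M (L != M), so D-series; mu = 8 gives D_8. Both have type D_8, hence right-equivalent.

Yes.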